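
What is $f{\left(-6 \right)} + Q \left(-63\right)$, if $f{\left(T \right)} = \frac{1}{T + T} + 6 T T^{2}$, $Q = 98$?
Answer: $- \frac{89641}{12} \approx -7470.1$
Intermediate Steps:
$f{\left(T \right)} = \frac{1}{2 T} + 6 T^{3}$
$f{\left(-6 \right)} + Q \left(-63\right) = \frac{1 + 12 \left(-6\right)^{4}}{2 \left(-6\right)} + 98 \left(-63\right) = \frac{1}{2} \left(- \frac{1}{6}\right) \left(1 + 12 \cdot 1296\right) - 6174 = \frac{1}{2} \left(- \frac{1}{6}\right) \left(1 + 15552\right) - 6174 = \frac{1}{2} \left(- \frac{1}{6}\right) 15553 - 6174 = - \frac{15553}{12} - 6174 = - \frac{89641}{12}$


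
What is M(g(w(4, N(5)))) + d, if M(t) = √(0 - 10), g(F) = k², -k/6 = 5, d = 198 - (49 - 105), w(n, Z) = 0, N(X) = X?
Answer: 254 + I*√10 ≈ 254.0 + 3.1623*I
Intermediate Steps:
d = 254 (d = 198 - 1*(-56) = 198 + 56 = 254)
k = -30 (k = -6*5 = -30)
g(F) = 900 (g(F) = (-30)² = 900)
M(t) = I*√10 (M(t) = √(-10) = I*√10)
M(g(w(4, N(5)))) + d = I*√10 + 254 = 254 + I*√10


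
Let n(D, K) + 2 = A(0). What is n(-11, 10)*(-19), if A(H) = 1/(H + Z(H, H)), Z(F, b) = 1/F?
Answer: 38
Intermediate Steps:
A(H) = 1/(H + 1/H)
n(D, K) = -2 (n(D, K) = -2 + 0/(1 + 0²) = -2 + 0/(1 + 0) = -2 + 0/1 = -2 + 0*1 = -2 + 0 = -2)
n(-11, 10)*(-19) = -2*(-19) = 38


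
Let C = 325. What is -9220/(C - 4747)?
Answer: 4610/2211 ≈ 2.0850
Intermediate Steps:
-9220/(C - 4747) = -9220/(325 - 4747) = -9220/(-4422) = -9220*(-1/4422) = 4610/2211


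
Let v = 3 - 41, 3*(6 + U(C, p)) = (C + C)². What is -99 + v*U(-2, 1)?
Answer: -221/3 ≈ -73.667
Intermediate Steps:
U(C, p) = -6 + 4*C²/3 (U(C, p) = -6 + (C + C)²/3 = -6 + (2*C)²/3 = -6 + (4*C²)/3 = -6 + 4*C²/3)
v = -38
-99 + v*U(-2, 1) = -99 - 38*(-6 + (4/3)*(-2)²) = -99 - 38*(-6 + (4/3)*4) = -99 - 38*(-6 + 16/3) = -99 - 38*(-⅔) = -99 + 76/3 = -221/3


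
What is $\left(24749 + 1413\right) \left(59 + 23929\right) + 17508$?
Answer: $627591564$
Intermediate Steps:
$\left(24749 + 1413\right) \left(59 + 23929\right) + 17508 = 26162 \cdot 23988 + 17508 = 627574056 + 17508 = 627591564$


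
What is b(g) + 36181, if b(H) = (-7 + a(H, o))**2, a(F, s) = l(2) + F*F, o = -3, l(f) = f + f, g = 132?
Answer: 303527422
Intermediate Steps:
l(f) = 2*f
a(F, s) = 4 + F**2 (a(F, s) = 2*2 + F*F = 4 + F**2)
b(H) = (-3 + H**2)**2 (b(H) = (-7 + (4 + H**2))**2 = (-3 + H**2)**2)
b(g) + 36181 = (-3 + 132**2)**2 + 36181 = (-3 + 17424)**2 + 36181 = 17421**2 + 36181 = 303491241 + 36181 = 303527422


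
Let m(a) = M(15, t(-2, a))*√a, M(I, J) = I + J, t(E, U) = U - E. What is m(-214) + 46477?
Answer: 46477 - 197*I*√214 ≈ 46477.0 - 2881.9*I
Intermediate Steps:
m(a) = √a*(17 + a) (m(a) = (15 + (a - 1*(-2)))*√a = (15 + (a + 2))*√a = (15 + (2 + a))*√a = (17 + a)*√a = √a*(17 + a))
m(-214) + 46477 = √(-214)*(17 - 214) + 46477 = (I*√214)*(-197) + 46477 = -197*I*√214 + 46477 = 46477 - 197*I*√214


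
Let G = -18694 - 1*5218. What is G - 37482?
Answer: -61394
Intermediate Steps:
G = -23912 (G = -18694 - 5218 = -23912)
G - 37482 = -23912 - 37482 = -61394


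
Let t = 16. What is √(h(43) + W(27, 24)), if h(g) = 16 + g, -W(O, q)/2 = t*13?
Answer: I*√357 ≈ 18.894*I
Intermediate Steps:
W(O, q) = -416 (W(O, q) = -32*13 = -2*208 = -416)
√(h(43) + W(27, 24)) = √((16 + 43) - 416) = √(59 - 416) = √(-357) = I*√357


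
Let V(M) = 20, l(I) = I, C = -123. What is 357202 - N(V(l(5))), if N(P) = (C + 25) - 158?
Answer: 357458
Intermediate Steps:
N(P) = -256 (N(P) = (-123 + 25) - 158 = -98 - 158 = -256)
357202 - N(V(l(5))) = 357202 - 1*(-256) = 357202 + 256 = 357458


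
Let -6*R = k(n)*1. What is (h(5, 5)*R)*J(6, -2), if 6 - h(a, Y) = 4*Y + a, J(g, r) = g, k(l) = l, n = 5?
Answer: 95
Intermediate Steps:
h(a, Y) = 6 - a - 4*Y (h(a, Y) = 6 - (4*Y + a) = 6 - (a + 4*Y) = 6 + (-a - 4*Y) = 6 - a - 4*Y)
R = -5/6 ≈ -0.83333
(h(5, 5)*R)*J(6, -2) = ((6 - 1*5 - 4*5)*(-5/6))*6 = ((6 - 5 - 20)*(-5/6))*6 = -19*(-5/6)*6 = (95/6)*6 = 95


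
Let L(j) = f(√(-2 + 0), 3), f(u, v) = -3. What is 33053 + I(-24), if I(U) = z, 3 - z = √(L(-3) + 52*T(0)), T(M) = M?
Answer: 33056 - I*√3 ≈ 33056.0 - 1.732*I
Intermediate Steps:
L(j) = -3
z = 3 - I*√3 (z = 3 - √(-3 + 52*0) = 3 - √(-3 + 0) = 3 - √(-3) = 3 - I*√3 ≈ 3.0 - 1.732*I)
I(U) = 3 - I*√3
33053 + I(-24) = 33053 + (3 - I*√3) = 33056 - I*√3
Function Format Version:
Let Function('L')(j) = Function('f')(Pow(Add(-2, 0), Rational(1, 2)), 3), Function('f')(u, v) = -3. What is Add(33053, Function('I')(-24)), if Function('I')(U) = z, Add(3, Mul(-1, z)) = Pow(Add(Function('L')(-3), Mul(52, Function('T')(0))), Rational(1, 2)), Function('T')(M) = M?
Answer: Add(33056, Mul(-1, I, Pow(3, Rational(1, 2)))) ≈ Add(33056., Mul(-1.7320, I))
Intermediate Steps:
Function('L')(j) = -3
z = Add(3, Mul(-1, I, Pow(3, Rational(1, 2)))) (z = Add(3, Mul(-1, Pow(Add(-3, Mul(52, 0)), Rational(1, 2)))) = Add(3, Mul(-1, Pow(Add(-3, 0), Rational(1, 2)))) = Add(3, Mul(-1, Pow(-3, Rational(1, 2)))) = Add(3, Mul(-1, Mul(I, Pow(3, Rational(1, 2))))) = Add(3, Mul(-1, I, Pow(3, Rational(1, 2)))) ≈ Add(3.0000, Mul(-1.7320, I)))
Function('I')(U) = Add(3, Mul(-1, I, Pow(3, Rational(1, 2))))
Add(33053, Function('I')(-24)) = Add(33053, Add(3, Mul(-1, I, Pow(3, Rational(1, 2))))) = Add(33056, Mul(-1, I, Pow(3, Rational(1, 2))))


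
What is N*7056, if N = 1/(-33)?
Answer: -2352/11 ≈ -213.82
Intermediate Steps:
N = -1/33 ≈ -0.030303
N*7056 = -1/33*7056 = -2352/11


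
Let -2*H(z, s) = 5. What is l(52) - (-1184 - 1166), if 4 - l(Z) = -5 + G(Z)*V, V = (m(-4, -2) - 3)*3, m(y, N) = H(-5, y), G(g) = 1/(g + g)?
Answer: 490705/208 ≈ 2359.2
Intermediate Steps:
H(z, s) = -5/2 (H(z, s) = -½*5 = -5/2)
G(g) = 1/(2*g)
m(y, N) = -5/2
V = -33/2 (V = (-5/2 - 3)*3 = -11/2*3 = -33/2 ≈ -16.500)
l(Z) = 9 + 33/(4*Z) (l(Z) = 4 - (-5 + (1/(2*Z))*(-33/2)) = 4 - (-5 - 33/(4*Z)) = 4 + (5 + 33/(4*Z)) = 9 + 33/(4*Z))
l(52) - (-1184 - 1166) = (9 + (33/4)/52) - (-1184 - 1166) = (9 + (33/4)*(1/52)) - 1*(-2350) = (9 + 33/208) + 2350 = 1905/208 + 2350 = 490705/208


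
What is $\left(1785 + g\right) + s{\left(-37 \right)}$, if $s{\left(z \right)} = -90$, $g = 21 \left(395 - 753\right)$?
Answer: $-5823$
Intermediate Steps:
$g = -7518$ ($g = 21 \left(-358\right) = -7518$)
$\left(1785 + g\right) + s{\left(-37 \right)} = \left(1785 - 7518\right) - 90 = -5733 - 90 = -5823$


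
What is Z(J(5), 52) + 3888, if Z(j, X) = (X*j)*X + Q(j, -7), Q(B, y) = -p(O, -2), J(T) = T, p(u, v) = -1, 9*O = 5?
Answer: 17409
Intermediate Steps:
O = 5/9 (O = (1/9)*5 = 5/9 ≈ 0.55556)
Q(B, y) = 1 (Q(B, y) = -1*(-1) = 1)
Z(j, X) = 1 + j*X**2 (Z(j, X) = (X*j)*X + 1 = j*X**2 + 1 = 1 + j*X**2)
Z(J(5), 52) + 3888 = (1 + 5*52**2) + 3888 = (1 + 5*2704) + 3888 = (1 + 13520) + 3888 = 13521 + 3888 = 17409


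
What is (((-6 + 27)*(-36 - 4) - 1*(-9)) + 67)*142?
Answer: -108488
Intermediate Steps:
(((-6 + 27)*(-36 - 4) - 1*(-9)) + 67)*142 = ((21*(-40) + 9) + 67)*142 = ((-840 + 9) + 67)*142 = (-831 + 67)*142 = -764*142 = -108488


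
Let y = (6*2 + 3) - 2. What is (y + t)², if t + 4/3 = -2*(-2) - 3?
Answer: 1444/9 ≈ 160.44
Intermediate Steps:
t = -⅓ (t = -4/3 + (-2*(-2) - 3) = -4/3 + (4 - 3) = -4/3 + 1 = -⅓ ≈ -0.33333)
y = 13 (y = (12 + 3) - 2 = 15 - 2 = 13)
(y + t)² = (13 - ⅓)² = (38/3)² = 1444/9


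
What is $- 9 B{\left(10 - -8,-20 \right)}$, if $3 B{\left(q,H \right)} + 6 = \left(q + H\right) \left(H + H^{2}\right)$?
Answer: $2298$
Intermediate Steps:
$B{\left(q,H \right)} = -2 + \frac{\left(H + q\right) \left(H + H^{2}\right)}{3}$ ($B{\left(q,H \right)} = -2 + \frac{\left(q + H\right) \left(H + H^{2}\right)}{3} = -2 + \frac{\left(H + q\right) \left(H + H^{2}\right)}{3}$)
$- 9 B{\left(10 - -8,-20 \right)} = - 9 \left(-2 + \frac{\left(-20\right)^{2}}{3} + \frac{\left(-20\right)^{3}}{3} + \frac{1}{3} \left(-20\right) \left(10 - -8\right) + \frac{\left(10 - -8\right) \left(-20\right)^{2}}{3}\right) = - 9 \left(-2 + \frac{1}{3} \cdot 400 + \frac{1}{3} \left(-8000\right) + \frac{1}{3} \left(-20\right) \left(10 + 8\right) + \frac{1}{3} \left(10 + 8\right) 400\right) = - 9 \left(-2 + \frac{400}{3} - \frac{8000}{3} + \frac{1}{3} \left(-20\right) 18 + \frac{1}{3} \cdot 18 \cdot 400\right) = - 9 \left(-2 + \frac{400}{3} - \frac{8000}{3} - 120 + 2400\right) = \left(-9\right) \left(- \frac{766}{3}\right) = 2298$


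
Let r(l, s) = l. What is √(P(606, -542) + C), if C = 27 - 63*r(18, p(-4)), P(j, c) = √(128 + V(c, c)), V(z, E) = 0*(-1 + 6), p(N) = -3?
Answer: √(-1107 + 8*√2) ≈ 33.101*I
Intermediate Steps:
V(z, E) = 0 (V(z, E) = 0*5 = 0)
P(j, c) = 8*√2 (P(j, c) = √(128 + 0) = √128 = 8*√2)
C = -1107 (C = 27 - 63*18 = 27 - 1134 = -1107)
√(P(606, -542) + C) = √(8*√2 - 1107) = √(-1107 + 8*√2)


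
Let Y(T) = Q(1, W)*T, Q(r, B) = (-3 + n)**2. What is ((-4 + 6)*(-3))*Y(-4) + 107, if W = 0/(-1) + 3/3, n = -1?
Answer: 491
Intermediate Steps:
W = 1 (W = 0*(-1) + 3*(1/3) = 0 + 1 = 1)
Q(r, B) = 16 (Q(r, B) = (-3 - 1)**2 = (-4)**2 = 16)
Y(T) = 16*T
((-4 + 6)*(-3))*Y(-4) + 107 = ((-4 + 6)*(-3))*(16*(-4)) + 107 = (2*(-3))*(-64) + 107 = -6*(-64) + 107 = 384 + 107 = 491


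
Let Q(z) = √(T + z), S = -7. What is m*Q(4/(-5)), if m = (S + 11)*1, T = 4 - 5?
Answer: 12*I*√5/5 ≈ 5.3666*I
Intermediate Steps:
T = -1
Q(z) = √(-1 + z)
m = 4 (m = (-7 + 11)*1 = 4*1 = 4)
m*Q(4/(-5)) = 4*√(-1 + 4/(-5)) = 4*√(-1 + 4*(-⅕)) = 4*√(-1 - ⅘) = 4*√(-9/5) = 4*(3*I*√5/5) = 12*I*√5/5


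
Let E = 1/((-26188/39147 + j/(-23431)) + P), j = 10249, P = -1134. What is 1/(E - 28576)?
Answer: -1041180135469/29752764468415501 ≈ -3.4994e-5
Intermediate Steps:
E = -917253357/1041180135469 (E = 1/((-26188/39147 + 10249/(-23431)) - 1134) = 1/((-26188*1/39147 + 10249*(-1/23431)) - 1134) = 1/((-26188/39147 - 10249/23431) - 1134) = 1/(-1014828631/917253357 - 1134) = 1/(-1041180135469/917253357) = -917253357/1041180135469 ≈ -0.00088097)
1/(E - 28576) = 1/(-917253357/1041180135469 - 28576) = 1/(-29752764468415501/1041180135469) = -1041180135469/29752764468415501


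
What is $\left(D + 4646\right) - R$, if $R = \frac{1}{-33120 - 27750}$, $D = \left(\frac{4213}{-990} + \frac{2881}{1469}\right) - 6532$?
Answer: $- \frac{253271340053}{134127045} \approx -1888.3$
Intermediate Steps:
$D = - \frac{863899057}{132210}$ ($D = \left(4213 \left(- \frac{1}{990}\right) + 2881 \cdot \frac{1}{1469}\right) - 6532 = \left(- \frac{383}{90} + \frac{2881}{1469}\right) - 6532 = - \frac{303337}{132210} - 6532 = - \frac{863899057}{132210} \approx -6534.3$)
$R = - \frac{1}{60870}$ ($R = \frac{1}{-60870} = - \frac{1}{60870} \approx -1.6428 \cdot 10^{-5}$)
$\left(D + 4646\right) - R = \left(- \frac{863899057}{132210} + 4646\right) - - \frac{1}{60870} = - \frac{249651397}{132210} + \frac{1}{60870} = - \frac{253271340053}{134127045}$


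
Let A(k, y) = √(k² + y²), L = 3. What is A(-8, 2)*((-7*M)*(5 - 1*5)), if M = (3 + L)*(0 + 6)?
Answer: 0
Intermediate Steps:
M = 36 (M = (3 + 3)*(0 + 6) = 6*6 = 36)
A(-8, 2)*((-7*M)*(5 - 1*5)) = √((-8)² + 2²)*((-7*36)*(5 - 1*5)) = √(64 + 4)*(-252*(5 - 5)) = √68*(-252*0) = (2*√17)*0 = 0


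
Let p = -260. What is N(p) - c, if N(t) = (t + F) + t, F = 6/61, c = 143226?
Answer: -8768500/61 ≈ -1.4375e+5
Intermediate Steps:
F = 6/61 (F = 6*(1/61) = 6/61 ≈ 0.098361)
N(t) = 6/61 + 2*t (N(t) = (t + 6/61) + t = (6/61 + t) + t = 6/61 + 2*t)
N(p) - c = (6/61 + 2*(-260)) - 1*143226 = (6/61 - 520) - 143226 = -31714/61 - 143226 = -8768500/61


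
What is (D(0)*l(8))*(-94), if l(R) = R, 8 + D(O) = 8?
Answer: 0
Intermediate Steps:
D(O) = 0 (D(O) = -8 + 8 = 0)
(D(0)*l(8))*(-94) = (0*8)*(-94) = 0*(-94) = 0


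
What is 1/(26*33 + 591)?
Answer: 1/1449 ≈ 0.00069013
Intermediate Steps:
1/(26*33 + 591) = 1/(858 + 591) = 1/1449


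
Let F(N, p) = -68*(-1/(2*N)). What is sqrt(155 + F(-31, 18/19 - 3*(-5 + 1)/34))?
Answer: sqrt(147901)/31 ≈ 12.406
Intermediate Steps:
F(N, p) = 34/N (F(N, p) = -(-34)/N = 34/N)
sqrt(155 + F(-31, 18/19 - 3*(-5 + 1)/34)) = sqrt(155 + 34/(-31)) = sqrt(155 + 34*(-1/31)) = sqrt(155 - 34/31) = sqrt(4771/31) = sqrt(147901)/31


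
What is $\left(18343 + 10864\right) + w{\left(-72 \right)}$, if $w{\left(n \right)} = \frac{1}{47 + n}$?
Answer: $\frac{730174}{25} \approx 29207.0$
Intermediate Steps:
$\left(18343 + 10864\right) + w{\left(-72 \right)} = \left(18343 + 10864\right) + \frac{1}{47 - 72} = 29207 + \frac{1}{-25} = 29207 - \frac{1}{25} = \frac{730174}{25}$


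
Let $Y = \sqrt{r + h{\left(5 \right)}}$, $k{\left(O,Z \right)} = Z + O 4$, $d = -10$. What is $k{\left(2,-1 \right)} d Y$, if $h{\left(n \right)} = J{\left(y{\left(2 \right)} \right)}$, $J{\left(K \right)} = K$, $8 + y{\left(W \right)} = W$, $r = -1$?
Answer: $- 70 i \sqrt{7} \approx - 185.2 i$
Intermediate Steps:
$y{\left(W \right)} = -8 + W$
$h{\left(n \right)} = -6$ ($h{\left(n \right)} = -8 + 2 = -6$)
$k{\left(O,Z \right)} = Z + 4 O$
$Y = i \sqrt{7}$ ($Y = \sqrt{-1 - 6} = \sqrt{-7} = i \sqrt{7} \approx 2.6458 i$)
$k{\left(2,-1 \right)} d Y = \left(-1 + 4 \cdot 2\right) \left(-10\right) i \sqrt{7} = \left(-1 + 8\right) \left(-10\right) i \sqrt{7} = 7 \left(-10\right) i \sqrt{7} = - 70 i \sqrt{7}$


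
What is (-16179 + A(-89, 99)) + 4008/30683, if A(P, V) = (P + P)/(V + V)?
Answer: -49147939438/3037617 ≈ -16180.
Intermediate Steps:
A(P, V) = P/V (A(P, V) = (2*P)/((2*V)) = (2*P)*(1/(2*V)) = P/V)
(-16179 + A(-89, 99)) + 4008/30683 = (-16179 - 89/99) + 4008/30683 = -1601810/99 + 4008/30683 = -49147939438/3037617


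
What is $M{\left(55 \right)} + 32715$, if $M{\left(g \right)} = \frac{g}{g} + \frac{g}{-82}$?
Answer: $\frac{2682657}{82} \approx 32715.0$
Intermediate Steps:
$M{\left(g \right)} = 1 - \frac{g}{82}$ ($M{\left(g \right)} = 1 + g \left(- \frac{1}{82}\right) = 1 - \frac{g}{82}$)
$M{\left(55 \right)} + 32715 = \left(1 - \frac{55}{82}\right) + 32715 = \frac{27}{82} + 32715 = \frac{2682657}{82}$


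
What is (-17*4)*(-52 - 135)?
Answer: 12716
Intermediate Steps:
(-17*4)*(-52 - 135) = -68*(-187) = 12716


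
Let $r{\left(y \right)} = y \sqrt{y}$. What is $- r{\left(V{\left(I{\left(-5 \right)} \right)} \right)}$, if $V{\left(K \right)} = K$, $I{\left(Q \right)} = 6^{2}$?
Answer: $-216$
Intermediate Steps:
$I{\left(Q \right)} = 36$
$r{\left(y \right)} = y^{\frac{3}{2}}$
$- r{\left(V{\left(I{\left(-5 \right)} \right)} \right)} = - 36^{\frac{3}{2}} = \left(-1\right) 216 = -216$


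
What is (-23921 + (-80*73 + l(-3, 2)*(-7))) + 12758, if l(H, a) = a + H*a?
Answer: -16975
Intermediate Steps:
(-23921 + (-80*73 + l(-3, 2)*(-7))) + 12758 = (-23921 + (-80*73 + (2*(1 - 3))*(-7))) + 12758 = (-23921 + (-5840 + (2*(-2))*(-7))) + 12758 = (-23921 + (-5840 - 4*(-7))) + 12758 = (-23921 + (-5840 + 28)) + 12758 = (-23921 - 5812) + 12758 = -29733 + 12758 = -16975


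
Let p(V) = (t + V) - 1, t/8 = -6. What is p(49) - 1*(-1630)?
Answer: 1630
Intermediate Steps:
t = -48 (t = 8*(-6) = -48)
p(V) = -49 + V (p(V) = (-48 + V) - 1 = -49 + V)
p(49) - 1*(-1630) = (-49 + 49) - 1*(-1630) = 0 + 1630 = 1630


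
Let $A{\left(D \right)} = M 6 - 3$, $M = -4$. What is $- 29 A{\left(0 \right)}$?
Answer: $783$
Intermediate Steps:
$A{\left(D \right)} = -27$ ($A{\left(D \right)} = \left(-4\right) 6 - 3 = -24 - 3 = -27$)
$- 29 A{\left(0 \right)} = \left(-29\right) \left(-27\right) = 783$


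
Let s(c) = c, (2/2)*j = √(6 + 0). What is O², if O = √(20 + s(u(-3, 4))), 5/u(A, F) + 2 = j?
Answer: 25 + 5*√6/2 ≈ 31.124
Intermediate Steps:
j = √6 (j = √(6 + 0) = √6 ≈ 2.4495)
u(A, F) = 5/(-2 + √6)
O = √(25 + 5*√6/2) (O = √(20 + (5 + 5*√6/2)) = √(25 + 5*√6/2) ≈ 5.5789)
O² = (√(20 - 5/(2 - √6)))² = 20 - 5/(2 - √6)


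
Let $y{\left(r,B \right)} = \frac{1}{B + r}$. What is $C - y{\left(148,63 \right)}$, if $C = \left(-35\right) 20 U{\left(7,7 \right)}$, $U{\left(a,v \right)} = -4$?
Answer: $\frac{590799}{211} \approx 2800.0$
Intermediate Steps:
$C = 2800$ ($C = \left(-35\right) 20 \left(-4\right) = \left(-700\right) \left(-4\right) = 2800$)
$C - y{\left(148,63 \right)} = 2800 - \frac{1}{63 + 148} = 2800 - \frac{1}{211} = \frac{590799}{211}$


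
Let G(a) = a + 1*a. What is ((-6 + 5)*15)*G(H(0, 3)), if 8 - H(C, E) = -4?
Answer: -360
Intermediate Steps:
H(C, E) = 12 (H(C, E) = 8 - 1*(-4) = 8 + 4 = 12)
G(a) = 2*a (G(a) = a + a = 2*a)
((-6 + 5)*15)*G(H(0, 3)) = ((-6 + 5)*15)*(2*12) = -1*15*24 = -15*24 = -360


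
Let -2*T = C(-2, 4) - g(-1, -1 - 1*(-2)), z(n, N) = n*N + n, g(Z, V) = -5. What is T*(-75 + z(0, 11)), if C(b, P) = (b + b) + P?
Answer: 375/2 ≈ 187.50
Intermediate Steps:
z(n, N) = n + N*n (z(n, N) = N*n + n = n + N*n)
C(b, P) = P + 2*b (C(b, P) = 2*b + P = P + 2*b)
T = -5/2 (T = -((4 + 2*(-2)) - 1*(-5))/2 = -((4 - 4) + 5)/2 = -(0 + 5)/2 = -1/2*5 = -5/2 ≈ -2.5000)
T*(-75 + z(0, 11)) = -5*(-75 + 0*(1 + 11))/2 = -5*(-75 + 0*12)/2 = -5*(-75 + 0)/2 = -5/2*(-75) = 375/2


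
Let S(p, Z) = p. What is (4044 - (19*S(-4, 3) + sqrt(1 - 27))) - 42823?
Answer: -38703 - I*sqrt(26) ≈ -38703.0 - 5.099*I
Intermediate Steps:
(4044 - (19*S(-4, 3) + sqrt(1 - 27))) - 42823 = (4044 - (19*(-4) + sqrt(1 - 27))) - 42823 = (4044 - (-76 + sqrt(-26))) - 42823 = (4044 - (-76 + I*sqrt(26))) - 42823 = (4044 + (76 - I*sqrt(26))) - 42823 = (4120 - I*sqrt(26)) - 42823 = -38703 - I*sqrt(26)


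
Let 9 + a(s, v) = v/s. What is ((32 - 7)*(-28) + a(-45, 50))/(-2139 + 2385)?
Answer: -6391/2214 ≈ -2.8866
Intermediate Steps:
a(s, v) = -9 + v/s
((32 - 7)*(-28) + a(-45, 50))/(-2139 + 2385) = ((32 - 7)*(-28) + (-9 + 50/(-45)))/(-2139 + 2385) = (25*(-28) + (-9 + 50*(-1/45)))/246 = (-700 + (-9 - 10/9))*(1/246) = (-700 - 91/9)*(1/246) = -6391/9*1/246 = -6391/2214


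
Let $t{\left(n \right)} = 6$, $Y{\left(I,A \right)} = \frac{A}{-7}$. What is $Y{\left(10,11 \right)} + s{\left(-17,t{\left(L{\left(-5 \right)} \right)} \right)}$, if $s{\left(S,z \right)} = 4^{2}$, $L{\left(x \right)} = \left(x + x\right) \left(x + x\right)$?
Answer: $\frac{101}{7} \approx 14.429$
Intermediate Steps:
$Y{\left(I,A \right)} = - \frac{A}{7}$ ($Y{\left(I,A \right)} = A \left(- \frac{1}{7}\right) = - \frac{A}{7}$)
$L{\left(x \right)} = 4 x^{2}$ ($L{\left(x \right)} = 2 x 2 x = 4 x^{2}$)
$s{\left(S,z \right)} = 16$
$Y{\left(10,11 \right)} + s{\left(-17,t{\left(L{\left(-5 \right)} \right)} \right)} = \left(- \frac{1}{7}\right) 11 + 16 = - \frac{11}{7} + 16 = \frac{101}{7}$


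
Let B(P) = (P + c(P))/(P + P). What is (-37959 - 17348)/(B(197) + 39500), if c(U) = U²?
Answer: -7901/5657 ≈ -1.3967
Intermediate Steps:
B(P) = (P + P²)/(2*P) (B(P) = (P + P²)/(P + P) = (P + P²)/((2*P)) = (P + P²)*(1/(2*P)) = (P + P²)/(2*P))
(-37959 - 17348)/(B(197) + 39500) = (-37959 - 17348)/((½ + (½)*197) + 39500) = -55307/((½ + 197/2) + 39500) = -55307/(99 + 39500) = -55307/39599 = -55307*1/39599 = -7901/5657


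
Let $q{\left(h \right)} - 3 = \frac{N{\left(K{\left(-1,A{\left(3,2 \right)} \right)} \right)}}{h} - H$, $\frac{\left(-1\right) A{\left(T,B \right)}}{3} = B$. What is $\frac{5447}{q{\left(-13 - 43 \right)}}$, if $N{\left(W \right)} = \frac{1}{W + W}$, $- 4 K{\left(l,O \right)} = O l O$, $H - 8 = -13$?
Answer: $\frac{5490576}{8063} \approx 680.96$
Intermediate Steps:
$A{\left(T,B \right)} = - 3 B$
$H = -5$ ($H = 8 - 13 = -5$)
$K{\left(l,O \right)} = - \frac{l O^{2}}{4}$ ($K{\left(l,O \right)} = - \frac{O l O}{4} = - \frac{O O l}{4} = - \frac{l O^{2}}{4}$)
$N{\left(W \right)} = \frac{1}{2 W}$
$q{\left(h \right)} = 8 + \frac{1}{18 h}$ ($q{\left(h \right)} = 3 + \left(\frac{\frac{1}{2} \frac{1}{\left(- \frac{1}{4}\right) \left(-1\right) \left(\left(-3\right) 2\right)^{2}}}{h} - -5\right) = 3 + \left(\frac{\frac{1}{2} \frac{1}{\left(- \frac{1}{4}\right) \left(-1\right) \left(-6\right)^{2}}}{h} + 5\right) = 3 + \left(\frac{\frac{1}{2} \frac{1}{\left(- \frac{1}{4}\right) \left(-1\right) 36}}{h} + 5\right) = 3 + \left(\frac{\frac{1}{2} \cdot \frac{1}{9}}{h} + 5\right) = 3 + \left(\frac{1}{18 h} + 5\right) = 3 + \left(5 + \frac{1}{18 h}\right) = 8 + \frac{1}{18 h}$)
$\frac{5447}{q{\left(-13 - 43 \right)}} = \frac{5447}{8 + \frac{1}{18 \left(-13 - 43\right)}} = \frac{5447}{8 + \frac{1}{18 \left(-56\right)}} = \frac{5447}{8 + \frac{1}{18} \left(- \frac{1}{56}\right)} = \frac{5447}{8 - \frac{1}{1008}} = \frac{5447}{\frac{8063}{1008}} = 5447 \cdot \frac{1008}{8063} = \frac{5490576}{8063}$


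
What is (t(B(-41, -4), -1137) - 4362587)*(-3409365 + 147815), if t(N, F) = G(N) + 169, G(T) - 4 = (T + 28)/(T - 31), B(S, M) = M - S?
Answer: 42684588144725/3 ≈ 1.4228e+13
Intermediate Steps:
G(T) = 4 + (28 + T)/(-31 + T) (G(T) = 4 + (T + 28)/(T - 31) = 4 + (28 + T)/(-31 + T))
t(N, F) = 169 + (-96 + 5*N)/(-31 + N) (t(N, F) = (-96 + 5*N)/(-31 + N) + 169 = 169 + (-96 + 5*N)/(-31 + N))
(t(B(-41, -4), -1137) - 4362587)*(-3409365 + 147815) = ((-5335 + 174*(-4 - 1*(-41)))/(-31 + (-4 - 1*(-41))) - 4362587)*(-3409365 + 147815) = ((-5335 + 174*(-4 + 41))/(-31 + (-4 + 41)) - 4362587)*(-3261550) = ((-5335 + 174*37)/(-31 + 37) - 4362587)*(-3261550) = ((-5335 + 6438)/6 - 4362587)*(-3261550) = ((1/6)*1103 - 4362587)*(-3261550) = (1103/6 - 4362587)*(-3261550) = -26174419/6*(-3261550) = 42684588144725/3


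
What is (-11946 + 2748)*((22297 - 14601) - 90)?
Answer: -69959988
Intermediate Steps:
(-11946 + 2748)*((22297 - 14601) - 90) = -9198*(7696 - 90) = -9198*7606 = -69959988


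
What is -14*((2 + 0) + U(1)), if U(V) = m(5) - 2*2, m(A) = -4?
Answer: 84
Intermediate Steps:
U(V) = -8 (U(V) = -4 - 2*2 = -4 - 4 = -8)
-14*((2 + 0) + U(1)) = -14*((2 + 0) - 8) = -14*(2 - 8) = -14*(-6) = 84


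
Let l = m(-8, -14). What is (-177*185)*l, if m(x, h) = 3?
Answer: -98235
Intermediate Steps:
l = 3
(-177*185)*l = -177*185*3 = -32745*3 = -98235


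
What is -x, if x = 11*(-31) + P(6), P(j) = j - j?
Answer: 341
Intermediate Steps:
P(j) = 0
x = -341 (x = 11*(-31) + 0 = -341 + 0 = -341)
-x = -1*(-341) = 341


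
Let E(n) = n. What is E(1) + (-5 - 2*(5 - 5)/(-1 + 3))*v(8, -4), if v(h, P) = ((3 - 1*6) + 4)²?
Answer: -4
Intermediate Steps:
v(h, P) = 1 (v(h, P) = ((3 - 6) + 4)² = (-3 + 4)² = 1² = 1)
E(1) + (-5 - 2*(5 - 5)/(-1 + 3))*v(8, -4) = 1 + (-5 - 2*(5 - 5)/(-1 + 3))*1 = 1 + (-5 - 0/2)*1 = 1 + (-5 - 2*0)*1 = 1 + (-5 + 0)*1 = 1 - 5*1 = 1 - 5 = -4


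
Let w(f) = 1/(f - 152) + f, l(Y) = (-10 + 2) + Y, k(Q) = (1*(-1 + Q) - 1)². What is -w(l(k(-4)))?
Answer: -3471/124 ≈ -27.992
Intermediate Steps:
k(Q) = (-2 + Q)² (k(Q) = ((-1 + Q) - 1)² = (-2 + Q)²)
l(Y) = -8 + Y
w(f) = f + 1/(-152 + f) (w(f) = 1/(-152 + f) + f = f + 1/(-152 + f))
-w(l(k(-4))) = -(1 + (-8 + (-2 - 4)²)² - 152*(-8 + (-2 - 4)²))/(-152 + (-8 + (-2 - 4)²)) = -(1 + (-8 + (-6)²)² - 152*(-8 + (-6)²))/(-152 + (-8 + (-6)²)) = -(1 + (-8 + 36)² - 152*(-8 + 36))/(-152 + (-8 + 36)) = -(1 + 28² - 152*28)/(-152 + 28) = -(1 + 784 - 4256)/(-124) = -(-1)*(-3471)/124 = -1*3471/124 = -3471/124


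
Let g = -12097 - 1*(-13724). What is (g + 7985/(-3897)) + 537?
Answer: 8425123/3897 ≈ 2161.9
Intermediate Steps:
g = 1627 (g = -12097 + 13724 = 1627)
(g + 7985/(-3897)) + 537 = (1627 + 7985/(-3897)) + 537 = (1627 + 7985*(-1/3897)) + 537 = (1627 - 7985/3897) + 537 = 6332434/3897 + 537 = 8425123/3897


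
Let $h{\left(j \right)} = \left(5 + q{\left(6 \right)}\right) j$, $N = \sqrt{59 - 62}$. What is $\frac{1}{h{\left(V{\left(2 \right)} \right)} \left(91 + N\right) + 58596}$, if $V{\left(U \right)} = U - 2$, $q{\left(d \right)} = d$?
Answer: $\frac{1}{58596} \approx 1.7066 \cdot 10^{-5}$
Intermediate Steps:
$N = i \sqrt{3}$ ($N = \sqrt{-3} = i \sqrt{3} \approx 1.732 i$)
$V{\left(U \right)} = -2 + U$
$h{\left(j \right)} = 11 j$ ($h{\left(j \right)} = \left(5 + 6\right) j = 11 j$)
$\frac{1}{h{\left(V{\left(2 \right)} \right)} \left(91 + N\right) + 58596} = \frac{1}{11 \left(-2 + 2\right) \left(91 + i \sqrt{3}\right) + 58596} = \frac{1}{11 \cdot 0 \left(91 + i \sqrt{3}\right) + 58596} = \frac{1}{0 \left(91 + i \sqrt{3}\right) + 58596} = \frac{1}{0 + 58596} = \frac{1}{58596}$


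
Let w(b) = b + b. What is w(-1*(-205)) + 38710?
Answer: 39120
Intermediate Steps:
w(b) = 2*b
w(-1*(-205)) + 38710 = 2*(-1*(-205)) + 38710 = 2*205 + 38710 = 410 + 38710 = 39120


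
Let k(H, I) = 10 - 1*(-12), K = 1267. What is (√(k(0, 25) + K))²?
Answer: 1289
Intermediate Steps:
k(H, I) = 22 (k(H, I) = 10 + 12 = 22)
(√(k(0, 25) + K))² = (√(22 + 1267))² = (√1289)² = 1289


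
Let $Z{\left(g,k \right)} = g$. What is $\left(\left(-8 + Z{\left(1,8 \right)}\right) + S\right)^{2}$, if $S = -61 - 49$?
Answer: $13689$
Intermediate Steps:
$S = -110$ ($S = -61 - 49 = -110$)
$\left(\left(-8 + Z{\left(1,8 \right)}\right) + S\right)^{2} = \left(\left(-8 + 1\right) - 110\right)^{2} = \left(-7 - 110\right)^{2} = \left(-117\right)^{2} = 13689$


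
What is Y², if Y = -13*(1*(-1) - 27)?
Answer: 132496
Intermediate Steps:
Y = 364 (Y = -13*(-1 - 27) = -13*(-28) = 364)
Y² = 364² = 132496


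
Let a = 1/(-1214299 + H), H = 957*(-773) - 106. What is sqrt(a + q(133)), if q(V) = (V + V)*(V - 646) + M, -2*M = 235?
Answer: I*sqrt(130387426468598161)/977083 ≈ 369.56*I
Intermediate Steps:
M = -235/2 (M = -1/2*235 = -235/2 ≈ -117.50)
H = -739867 (H = -739761 - 106 = -739867)
q(V) = -235/2 + 2*V*(-646 + V) (q(V) = (V + V)*(V - 646) - 235/2 = (2*V)*(-646 + V) - 235/2 = 2*V*(-646 + V) - 235/2 = -235/2 + 2*V*(-646 + V))
a = -1/1954166 (a = 1/(-1214299 - 739867) = 1/(-1954166) = -1/1954166 ≈ -5.1173e-7)
sqrt(a + q(133)) = sqrt(-1/1954166 + (-235/2 - 1292*133 + 2*133**2)) = sqrt(-1/1954166 + (-235/2 - 171836 + 2*17689)) = sqrt(-1/1954166 + (-235/2 - 171836 + 35378)) = sqrt(-1/1954166 - 273151/2) = sqrt(-133445599267/977083) = I*sqrt(130387426468598161)/977083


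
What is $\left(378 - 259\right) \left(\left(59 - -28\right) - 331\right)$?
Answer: $-29036$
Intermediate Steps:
$\left(378 - 259\right) \left(\left(59 - -28\right) - 331\right) = 119 \left(\left(59 + 28\right) - 331\right) = 119 \left(87 - 331\right) = 119 \left(-244\right) = -29036$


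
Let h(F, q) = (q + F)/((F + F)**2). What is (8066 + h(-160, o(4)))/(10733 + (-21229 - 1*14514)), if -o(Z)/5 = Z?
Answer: -41297911/128051200 ≈ -0.32251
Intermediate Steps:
o(Z) = -5*Z
h(F, q) = (F + q)/(4*F**2) (h(F, q) = (F + q)/((2*F)**2) = (F + q)/((4*F**2)) = (F + q)*(1/(4*F**2)) = (F + q)/(4*F**2))
(8066 + h(-160, o(4)))/(10733 + (-21229 - 1*14514)) = (8066 + (1/4)*(-160 - 5*4)/(-160)**2)/(10733 + (-21229 - 1*14514)) = (8066 + (1/4)*(1/25600)*(-160 - 20))/(10733 + (-21229 - 14514)) = (8066 + (1/4)*(1/25600)*(-180))/(10733 - 35743) = (8066 - 9/5120)/(-25010) = (41297911/5120)*(-1/25010) = -41297911/128051200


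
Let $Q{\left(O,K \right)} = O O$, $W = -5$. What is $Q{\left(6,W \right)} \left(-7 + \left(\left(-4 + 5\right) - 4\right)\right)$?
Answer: $-360$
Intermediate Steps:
$Q{\left(O,K \right)} = O^{2}$
$Q{\left(6,W \right)} \left(-7 + \left(\left(-4 + 5\right) - 4\right)\right) = 6^{2} \left(-7 + \left(\left(-4 + 5\right) - 4\right)\right) = 36 \left(-7 + \left(1 - 4\right)\right) = 36 \left(-7 - 3\right) = 36 \left(-10\right) = -360$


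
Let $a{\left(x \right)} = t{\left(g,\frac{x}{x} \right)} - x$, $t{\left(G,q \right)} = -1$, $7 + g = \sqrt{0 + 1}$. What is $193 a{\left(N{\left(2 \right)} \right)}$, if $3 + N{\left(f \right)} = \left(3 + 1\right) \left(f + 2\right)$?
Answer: $-2702$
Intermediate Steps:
$N{\left(f \right)} = 5 + 4 f$ ($N{\left(f \right)} = -3 + \left(3 + 1\right) \left(f + 2\right) = -3 + 4 \left(2 + f\right) = -3 + \left(8 + 4 f\right) = 5 + 4 f$)
$g = -6$ ($g = -7 + \sqrt{0 + 1} = -7 + \sqrt{1} = -7 + 1 = -6$)
$a{\left(x \right)} = -1 - x$
$193 a{\left(N{\left(2 \right)} \right)} = 193 \left(-1 - \left(5 + 4 \cdot 2\right)\right) = 193 \left(-1 - \left(5 + 8\right)\right) = 193 \left(-1 - 13\right) = 193 \left(-14\right) = -2702$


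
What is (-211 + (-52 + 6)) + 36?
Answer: -221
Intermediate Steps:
(-211 + (-52 + 6)) + 36 = (-211 - 46) + 36 = -257 + 36 = -221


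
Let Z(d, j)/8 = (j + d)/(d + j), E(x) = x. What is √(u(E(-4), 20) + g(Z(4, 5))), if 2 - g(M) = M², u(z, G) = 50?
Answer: 2*I*√3 ≈ 3.4641*I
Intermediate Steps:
Z(d, j) = 8 (Z(d, j) = 8*((j + d)/(d + j)) = 8*((d + j)/(d + j)) = 8*1 = 8)
g(M) = 2 - M²
√(u(E(-4), 20) + g(Z(4, 5))) = √(50 + (2 - 1*8²)) = √(50 + (2 - 1*64)) = √(50 + (2 - 64)) = √(50 - 62) = √(-12) = 2*I*√3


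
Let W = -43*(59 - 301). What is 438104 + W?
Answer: 448510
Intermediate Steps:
W = 10406 (W = -43*(-242) = 10406)
438104 + W = 438104 + 10406 = 448510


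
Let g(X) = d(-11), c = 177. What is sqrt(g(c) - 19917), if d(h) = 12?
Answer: I*sqrt(19905) ≈ 141.08*I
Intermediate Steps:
g(X) = 12
sqrt(g(c) - 19917) = sqrt(12 - 19917) = sqrt(-19905) = I*sqrt(19905)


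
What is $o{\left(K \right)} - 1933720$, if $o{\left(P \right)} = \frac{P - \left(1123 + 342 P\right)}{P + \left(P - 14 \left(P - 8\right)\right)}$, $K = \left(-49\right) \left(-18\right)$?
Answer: $- \frac{20249613955}{10472} \approx -1.9337 \cdot 10^{6}$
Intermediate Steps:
$K = 882$
$o{\left(P \right)} = \frac{-1123 - 341 P}{112 - 12 P}$ ($o{\left(P \right)} = \frac{P - \left(1123 + 342 P\right)}{P + \left(P - 14 \left(-8 + P\right)\right)} = \frac{P - \left(1123 + 342 P\right)}{P - \left(-112 + 13 P\right)} = \frac{-1123 - 341 P}{P - \left(-112 + 13 P\right)} = \frac{-1123 - 341 P}{112 - 12 P}$)
$o{\left(K \right)} - 1933720 = \frac{1123 + 341 \cdot 882}{4 \left(-28 + 3 \cdot 882\right)} - 1933720 = \frac{1123 + 300762}{4 \left(-28 + 2646\right)} - 1933720 = \frac{1}{4} \cdot \frac{1}{2618} \cdot 301885 - 1933720 = \frac{301885}{10472} - 1933720 = - \frac{20249613955}{10472}$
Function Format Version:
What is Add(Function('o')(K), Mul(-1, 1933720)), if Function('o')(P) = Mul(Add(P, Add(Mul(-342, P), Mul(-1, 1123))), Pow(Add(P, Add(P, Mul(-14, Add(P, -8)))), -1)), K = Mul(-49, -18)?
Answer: Rational(-20249613955, 10472) ≈ -1.9337e+6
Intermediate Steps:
K = 882
Function('o')(P) = Mul(Pow(Add(112, Mul(-12, P)), -1), Add(-1123, Mul(-341, P))) (Function('o')(P) = Mul(Add(P, Add(Mul(-342, P), -1123)), Pow(Add(P, Add(P, Mul(-14, Add(-8, P)))), -1)) = Mul(Add(P, Add(-1123, Mul(-342, P))), Pow(Add(P, Add(P, Add(112, Mul(-14, P)))), -1)) = Mul(Add(-1123, Mul(-341, P)), Pow(Add(P, Add(112, Mul(-13, P))), -1)) = Mul(Add(-1123, Mul(-341, P)), Pow(Add(112, Mul(-12, P)), -1)) = Mul(Pow(Add(112, Mul(-12, P)), -1), Add(-1123, Mul(-341, P))))
Add(Function('o')(K), Mul(-1, 1933720)) = Add(Mul(Rational(1, 4), Pow(Add(-28, Mul(3, 882)), -1), Add(1123, Mul(341, 882))), Mul(-1, 1933720)) = Add(Mul(Rational(1, 4), Pow(Add(-28, 2646), -1), Add(1123, 300762)), -1933720) = Add(Mul(Rational(1, 4), Pow(2618, -1), 301885), -1933720) = Add(Mul(Rational(1, 4), Rational(1, 2618), 301885), -1933720) = Add(Rational(301885, 10472), -1933720) = Rational(-20249613955, 10472)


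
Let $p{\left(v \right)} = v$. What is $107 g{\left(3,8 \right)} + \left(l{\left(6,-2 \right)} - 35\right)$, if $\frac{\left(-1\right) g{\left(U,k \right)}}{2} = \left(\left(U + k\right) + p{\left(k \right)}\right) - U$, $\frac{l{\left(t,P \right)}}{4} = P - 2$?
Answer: $-3475$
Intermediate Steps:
$l{\left(t,P \right)} = -8 + 4 P$ ($l{\left(t,P \right)} = 4 \left(P - 2\right) = 4 \left(-2 + P\right) = -8 + 4 P$)
$g{\left(U,k \right)} = - 4 k$ ($g{\left(U,k \right)} = - 2 \left(\left(\left(U + k\right) + k\right) - U\right) = - 2 \left(\left(U + 2 k\right) - U\right) = - 2 \cdot 2 k = - 4 k$)
$107 g{\left(3,8 \right)} + \left(l{\left(6,-2 \right)} - 35\right) = 107 \left(\left(-4\right) 8\right) + \left(\left(-8 + 4 \left(-2\right)\right) - 35\right) = 107 \left(-32\right) - 51 = -3424 - 51 = -3475$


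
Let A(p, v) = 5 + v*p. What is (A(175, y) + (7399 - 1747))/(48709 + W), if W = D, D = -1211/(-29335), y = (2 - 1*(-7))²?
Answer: 290885860/714439863 ≈ 0.40715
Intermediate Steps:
y = 81 (y = (2 + 7)² = 9² = 81)
A(p, v) = 5 + p*v
D = 1211/29335 (D = -1211*(-1/29335) = 1211/29335 ≈ 0.041282)
W = 1211/29335 ≈ 0.041282
(A(175, y) + (7399 - 1747))/(48709 + W) = ((5 + 175*81) + (7399 - 1747))/(48709 + 1211/29335) = ((5 + 14175) + 5652)/(1428879726/29335) = (14180 + 5652)*(29335/1428879726) = 19832*(29335/1428879726) = 290885860/714439863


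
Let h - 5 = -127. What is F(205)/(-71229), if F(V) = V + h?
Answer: -83/71229 ≈ -0.0011653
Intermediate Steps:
h = -122 (h = 5 - 127 = -122)
F(V) = -122 + V (F(V) = V - 122 = -122 + V)
F(205)/(-71229) = (-122 + 205)/(-71229) = 83*(-1/71229) = -83/71229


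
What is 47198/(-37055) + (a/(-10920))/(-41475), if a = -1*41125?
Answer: -24431803969/19179964440 ≈ -1.2738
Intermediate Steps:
a = -41125
47198/(-37055) + (a/(-10920))/(-41475) = 47198/(-37055) - 41125/(-10920)/(-41475) = 47198*(-1/37055) - 41125*(-1/10920)*(-1/41475) = -47198/37055 + (1175/312)*(-1/41475) = -47198/37055 - 47/517608 = -24431803969/19179964440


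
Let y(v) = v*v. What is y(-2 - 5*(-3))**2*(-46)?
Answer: -1313806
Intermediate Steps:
y(v) = v**2
y(-2 - 5*(-3))**2*(-46) = ((-2 - 5*(-3))**2)**2*(-46) = ((-2 + 15)**2)**2*(-46) = (13**2)**2*(-46) = 169**2*(-46) = 28561*(-46) = -1313806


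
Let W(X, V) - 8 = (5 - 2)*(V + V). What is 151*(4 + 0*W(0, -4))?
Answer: 604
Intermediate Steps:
W(X, V) = 8 + 6*V (W(X, V) = 8 + (5 - 2)*(V + V) = 8 + 3*(2*V) = 8 + 6*V)
151*(4 + 0*W(0, -4)) = 151*(4 + 0*(8 + 6*(-4))) = 151*(4 + 0*(8 - 24)) = 151*(4 + 0*(-16)) = 151*(4 + 0) = 151*4 = 604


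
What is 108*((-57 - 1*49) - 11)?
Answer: -12636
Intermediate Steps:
108*((-57 - 1*49) - 11) = 108*((-57 - 49) - 11) = 108*(-106 - 11) = 108*(-117) = -12636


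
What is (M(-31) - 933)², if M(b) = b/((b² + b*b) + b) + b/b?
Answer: 3232263609/3721 ≈ 8.6865e+5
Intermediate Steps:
M(b) = 1 + b/(b + 2*b²) (M(b) = b/((b² + b²) + b) + 1 = b/(2*b² + b) + 1 = b/(b + 2*b²) + 1 = 1 + b/(b + 2*b²))
(M(-31) - 933)² = (2*(1 - 31)/(1 + 2*(-31)) - 933)² = (2*(-30)/(1 - 62) - 933)² = (2*(-30)/(-61) - 933)² = (2*(-1/61)*(-30) - 933)² = (60/61 - 933)² = (-56853/61)² = 3232263609/3721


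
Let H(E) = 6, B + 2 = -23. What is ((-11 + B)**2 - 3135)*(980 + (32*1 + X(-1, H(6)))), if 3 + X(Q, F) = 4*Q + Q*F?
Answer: -1837161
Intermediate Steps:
B = -25 (B = -2 - 23 = -25)
X(Q, F) = -3 + 4*Q + F*Q (X(Q, F) = -3 + (4*Q + Q*F) = -3 + (4*Q + F*Q) = -3 + 4*Q + F*Q)
((-11 + B)**2 - 3135)*(980 + (32*1 + X(-1, H(6)))) = ((-11 - 25)**2 - 3135)*(980 + (32*1 + (-3 + 4*(-1) + 6*(-1)))) = ((-36)**2 - 3135)*(980 + (32 + (-3 - 4 - 6))) = (1296 - 3135)*(980 + (32 - 13)) = -1839*(980 + 19) = -1839*999 = -1837161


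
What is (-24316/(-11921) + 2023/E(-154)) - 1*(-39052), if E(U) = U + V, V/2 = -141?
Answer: 202961442505/5197556 ≈ 39049.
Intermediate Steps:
V = -282 (V = 2*(-141) = -282)
E(U) = -282 + U (E(U) = U - 282 = -282 + U)
(-24316/(-11921) + 2023/E(-154)) - 1*(-39052) = (-24316/(-11921) + 2023/(-282 - 154)) - 1*(-39052) = (-24316*(-1/11921) + 2023/(-436)) + 39052 = (24316/11921 + 2023*(-1/436)) + 39052 = (24316/11921 - 2023/436) + 39052 = -13514407/5197556 + 39052 = 202961442505/5197556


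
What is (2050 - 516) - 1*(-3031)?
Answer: 4565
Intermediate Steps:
(2050 - 516) - 1*(-3031) = 1534 + 3031 = 4565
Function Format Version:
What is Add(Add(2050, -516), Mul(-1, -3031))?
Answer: 4565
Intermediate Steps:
Add(Add(2050, -516), Mul(-1, -3031)) = Add(1534, 3031) = 4565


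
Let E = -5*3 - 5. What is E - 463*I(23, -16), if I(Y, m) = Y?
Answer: -10669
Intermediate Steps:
E = -20 (E = -15 - 5 = -20)
E - 463*I(23, -16) = -20 - 463*23 = -20 - 10649 = -10669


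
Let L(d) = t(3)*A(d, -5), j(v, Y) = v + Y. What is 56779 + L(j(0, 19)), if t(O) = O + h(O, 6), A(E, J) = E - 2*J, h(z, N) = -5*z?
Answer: 56431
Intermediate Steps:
j(v, Y) = Y + v
A(E, J) = E - 2*J
t(O) = -4*O (t(O) = O - 5*O = -4*O)
L(d) = -120 - 12*d (L(d) = (-4*3)*(d - 2*(-5)) = -12*(d + 10) = -12*(10 + d) = -120 - 12*d)
56779 + L(j(0, 19)) = 56779 + (-120 - 12*(19 + 0)) = 56779 + (-120 - 12*19) = 56779 + (-120 - 228) = 56779 - 348 = 56431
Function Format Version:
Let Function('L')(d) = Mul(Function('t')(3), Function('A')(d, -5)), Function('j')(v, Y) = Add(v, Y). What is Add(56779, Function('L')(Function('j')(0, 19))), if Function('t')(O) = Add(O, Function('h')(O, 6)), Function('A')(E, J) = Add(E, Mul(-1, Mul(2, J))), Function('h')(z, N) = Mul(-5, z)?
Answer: 56431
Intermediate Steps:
Function('j')(v, Y) = Add(Y, v)
Function('A')(E, J) = Add(E, Mul(-2, J))
Function('t')(O) = Mul(-4, O) (Function('t')(O) = Add(O, Mul(-5, O)) = Mul(-4, O))
Function('L')(d) = Add(-120, Mul(-12, d)) (Function('L')(d) = Mul(Mul(-4, 3), Add(d, Mul(-2, -5))) = Mul(-12, Add(d, 10)) = Mul(-12, Add(10, d)) = Add(-120, Mul(-12, d)))
Add(56779, Function('L')(Function('j')(0, 19))) = Add(56779, Add(-120, Mul(-12, Add(19, 0)))) = Add(56779, Add(-120, Mul(-12, 19))) = Add(56779, Add(-120, -228)) = Add(56779, -348) = 56431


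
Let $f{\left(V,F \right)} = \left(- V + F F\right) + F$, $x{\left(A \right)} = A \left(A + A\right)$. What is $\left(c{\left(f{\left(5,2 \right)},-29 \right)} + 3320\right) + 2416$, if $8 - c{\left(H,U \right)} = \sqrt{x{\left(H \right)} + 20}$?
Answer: $5744 - \sqrt{22} \approx 5739.3$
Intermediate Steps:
$x{\left(A \right)} = 2 A^{2}$ ($x{\left(A \right)} = A 2 A = 2 A^{2}$)
$f{\left(V,F \right)} = F + F^{2} - V$ ($f{\left(V,F \right)} = \left(- V + F^{2}\right) + F = \left(F^{2} - V\right) + F = F + F^{2} - V$)
$c{\left(H,U \right)} = 8 - \sqrt{20 + 2 H^{2}}$ ($c{\left(H,U \right)} = 8 - \sqrt{2 H^{2} + 20} = 8 - \sqrt{20 + 2 H^{2}}$)
$\left(c{\left(f{\left(5,2 \right)},-29 \right)} + 3320\right) + 2416 = \left(\left(8 - \sqrt{20 + 2 \left(2 + 2^{2} - 5\right)^{2}}\right) + 3320\right) + 2416 = \left(\left(8 - \sqrt{20 + 2 \left(2 + 4 - 5\right)^{2}}\right) + 3320\right) + 2416 = \left(\left(8 - \sqrt{20 + 2 \cdot 1^{2}}\right) + 3320\right) + 2416 = \left(\left(8 - \sqrt{20 + 2 \cdot 1}\right) + 3320\right) + 2416 = \left(\left(8 - \sqrt{20 + 2}\right) + 3320\right) + 2416 = \left(\left(8 - \sqrt{22}\right) + 3320\right) + 2416 = \left(3328 - \sqrt{22}\right) + 2416 = 5744 - \sqrt{22}$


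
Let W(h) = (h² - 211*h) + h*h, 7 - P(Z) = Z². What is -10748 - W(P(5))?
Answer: -15194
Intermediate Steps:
P(Z) = 7 - Z²
W(h) = -211*h + 2*h² (W(h) = (h² - 211*h) + h² = -211*h + 2*h²)
-10748 - W(P(5)) = -10748 - (7 - 1*5²)*(-211 + 2*(7 - 1*5²)) = -10748 - (7 - 1*25)*(-211 + 2*(7 - 1*25)) = -10748 - (7 - 25)*(-211 + 2*(7 - 25)) = -10748 - (-18)*(-211 + 2*(-18)) = -10748 - (-18)*(-211 - 36) = -10748 - (-18)*(-247) = -10748 - 1*4446 = -10748 - 4446 = -15194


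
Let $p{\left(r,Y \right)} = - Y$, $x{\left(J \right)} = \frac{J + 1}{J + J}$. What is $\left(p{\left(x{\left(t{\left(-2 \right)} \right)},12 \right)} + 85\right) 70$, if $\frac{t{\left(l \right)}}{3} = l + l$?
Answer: $5110$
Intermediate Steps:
$t{\left(l \right)} = 6 l$ ($t{\left(l \right)} = 3 \left(l + l\right) = 3 \cdot 2 l = 6 l$)
$x{\left(J \right)} = \frac{1 + J}{2 J}$
$\left(p{\left(x{\left(t{\left(-2 \right)} \right)},12 \right)} + 85\right) 70 = \left(\left(-1\right) 12 + 85\right) 70 = \left(-12 + 85\right) 70 = 73 \cdot 70 = 5110$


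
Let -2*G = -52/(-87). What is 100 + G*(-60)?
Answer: 3420/29 ≈ 117.93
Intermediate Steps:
G = -26/87 (G = -(-26)/(-87) = -(-26)*(-1)/87 = -½*52/87 = -26/87 ≈ -0.29885)
100 + G*(-60) = 100 - 26/87*(-60) = 100 + 520/29 = 3420/29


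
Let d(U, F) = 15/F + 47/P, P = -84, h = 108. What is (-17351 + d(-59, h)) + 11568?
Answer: -728711/126 ≈ -5783.4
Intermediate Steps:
d(U, F) = -47/84 + 15/F (d(U, F) = 15/F + 47/(-84) = 15/F + 47*(-1/84) = 15/F - 47/84 = -47/84 + 15/F)
(-17351 + d(-59, h)) + 11568 = (-17351 + (-47/84 + 15/108)) + 11568 = (-17351 + (-47/84 + 15*(1/108))) + 11568 = (-17351 + (-47/84 + 5/36)) + 11568 = (-17351 - 53/126) + 11568 = -2186279/126 + 11568 = -728711/126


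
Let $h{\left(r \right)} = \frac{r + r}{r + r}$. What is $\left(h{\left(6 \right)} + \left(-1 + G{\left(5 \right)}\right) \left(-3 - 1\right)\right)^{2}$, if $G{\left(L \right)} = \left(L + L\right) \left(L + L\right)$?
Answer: $156025$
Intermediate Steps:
$G{\left(L \right)} = 4 L^{2}$ ($G{\left(L \right)} = 2 L 2 L = 4 L^{2}$)
$h{\left(r \right)} = 1$ ($h{\left(r \right)} = \frac{2 r}{2 r} = 2 r \frac{1}{2 r} = 1$)
$\left(h{\left(6 \right)} + \left(-1 + G{\left(5 \right)}\right) \left(-3 - 1\right)\right)^{2} = \left(1 + \left(-1 + 4 \cdot 5^{2}\right) \left(-3 - 1\right)\right)^{2} = \left(1 + \left(-1 + 4 \cdot 25\right) \left(-4\right)\right)^{2} = \left(1 + \left(-1 + 100\right) \left(-4\right)\right)^{2} = \left(1 + 99 \left(-4\right)\right)^{2} = \left(1 - 396\right)^{2} = \left(-395\right)^{2} = 156025$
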